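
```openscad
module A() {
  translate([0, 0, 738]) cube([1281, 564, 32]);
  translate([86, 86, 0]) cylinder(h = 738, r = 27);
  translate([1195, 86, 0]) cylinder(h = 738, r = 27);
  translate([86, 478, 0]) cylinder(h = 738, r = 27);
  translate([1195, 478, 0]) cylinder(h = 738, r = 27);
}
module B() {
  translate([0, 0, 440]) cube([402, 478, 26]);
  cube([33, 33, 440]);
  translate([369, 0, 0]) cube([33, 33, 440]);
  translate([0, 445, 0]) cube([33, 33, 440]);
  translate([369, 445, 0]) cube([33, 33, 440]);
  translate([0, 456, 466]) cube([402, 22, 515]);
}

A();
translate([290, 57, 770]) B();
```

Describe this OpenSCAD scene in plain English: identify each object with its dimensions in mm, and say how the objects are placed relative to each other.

A is a table: top 1281 mm (x) × 564 mm (y), 32 mm thick, upper face at z = 770 mm, on four round legs of 54 mm diameter, each leg's bounding box inset 59 mm from the nearest pair of top edges, running from z = 0 to the bottom of the top.

B is a chair. The seat is a 402×478×26 mm slab with its top at z = 466 mm, on four 33×33 mm corner legs (flush with the seat edges, standing on z = 0). A flat backrest 22 mm thick, 515 mm tall, spans the full seat width and rises from the seat top along its +y edge, rear face flush with the rear of the seat.

The chair is on top of the table.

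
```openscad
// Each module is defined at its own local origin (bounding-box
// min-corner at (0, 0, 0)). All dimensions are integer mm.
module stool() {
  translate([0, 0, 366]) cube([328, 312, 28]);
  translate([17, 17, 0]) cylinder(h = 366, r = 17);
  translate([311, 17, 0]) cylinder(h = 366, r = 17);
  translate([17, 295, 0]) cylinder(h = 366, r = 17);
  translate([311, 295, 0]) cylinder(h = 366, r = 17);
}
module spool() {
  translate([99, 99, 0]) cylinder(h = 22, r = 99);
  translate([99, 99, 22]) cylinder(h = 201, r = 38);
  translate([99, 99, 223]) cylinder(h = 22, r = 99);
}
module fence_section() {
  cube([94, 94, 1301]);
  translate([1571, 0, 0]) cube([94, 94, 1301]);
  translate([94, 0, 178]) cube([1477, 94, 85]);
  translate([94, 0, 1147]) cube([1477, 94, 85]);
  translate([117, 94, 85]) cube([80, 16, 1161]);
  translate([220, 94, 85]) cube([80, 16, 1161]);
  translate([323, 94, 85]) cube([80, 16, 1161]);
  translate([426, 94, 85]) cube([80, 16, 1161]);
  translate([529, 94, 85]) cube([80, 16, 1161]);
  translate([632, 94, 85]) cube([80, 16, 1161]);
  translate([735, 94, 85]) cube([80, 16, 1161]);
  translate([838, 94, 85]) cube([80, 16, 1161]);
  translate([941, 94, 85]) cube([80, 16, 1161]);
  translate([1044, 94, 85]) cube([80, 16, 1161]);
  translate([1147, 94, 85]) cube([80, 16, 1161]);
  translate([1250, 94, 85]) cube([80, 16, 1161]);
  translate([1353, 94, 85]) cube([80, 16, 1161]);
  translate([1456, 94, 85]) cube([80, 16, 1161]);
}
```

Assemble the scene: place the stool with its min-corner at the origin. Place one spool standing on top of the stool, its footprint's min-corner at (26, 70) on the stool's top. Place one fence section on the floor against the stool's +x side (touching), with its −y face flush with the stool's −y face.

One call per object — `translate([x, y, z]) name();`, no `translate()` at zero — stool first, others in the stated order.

stool();
translate([26, 70, 394]) spool();
translate([328, 0, 0]) fence_section();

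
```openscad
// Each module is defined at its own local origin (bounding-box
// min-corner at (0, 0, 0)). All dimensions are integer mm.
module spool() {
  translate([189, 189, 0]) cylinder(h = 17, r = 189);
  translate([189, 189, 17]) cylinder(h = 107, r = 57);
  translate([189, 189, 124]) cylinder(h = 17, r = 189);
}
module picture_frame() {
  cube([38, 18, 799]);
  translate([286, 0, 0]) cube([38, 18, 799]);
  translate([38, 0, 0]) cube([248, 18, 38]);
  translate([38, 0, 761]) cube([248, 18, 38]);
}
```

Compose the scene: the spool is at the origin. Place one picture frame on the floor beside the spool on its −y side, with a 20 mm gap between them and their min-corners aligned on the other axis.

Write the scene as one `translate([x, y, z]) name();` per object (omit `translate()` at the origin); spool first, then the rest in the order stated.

spool();
translate([0, -38, 0]) picture_frame();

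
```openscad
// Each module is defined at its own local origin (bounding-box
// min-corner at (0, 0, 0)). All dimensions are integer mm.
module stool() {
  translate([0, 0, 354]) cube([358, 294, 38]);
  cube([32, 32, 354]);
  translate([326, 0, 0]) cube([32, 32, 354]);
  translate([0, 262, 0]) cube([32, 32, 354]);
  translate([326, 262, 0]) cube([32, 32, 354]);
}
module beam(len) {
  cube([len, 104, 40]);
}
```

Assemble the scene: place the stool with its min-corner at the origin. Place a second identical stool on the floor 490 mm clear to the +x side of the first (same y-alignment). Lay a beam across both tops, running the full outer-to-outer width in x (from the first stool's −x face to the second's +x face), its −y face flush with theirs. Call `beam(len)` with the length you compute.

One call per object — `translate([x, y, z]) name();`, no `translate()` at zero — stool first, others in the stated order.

stool();
translate([848, 0, 0]) stool();
translate([0, 0, 392]) beam(1206);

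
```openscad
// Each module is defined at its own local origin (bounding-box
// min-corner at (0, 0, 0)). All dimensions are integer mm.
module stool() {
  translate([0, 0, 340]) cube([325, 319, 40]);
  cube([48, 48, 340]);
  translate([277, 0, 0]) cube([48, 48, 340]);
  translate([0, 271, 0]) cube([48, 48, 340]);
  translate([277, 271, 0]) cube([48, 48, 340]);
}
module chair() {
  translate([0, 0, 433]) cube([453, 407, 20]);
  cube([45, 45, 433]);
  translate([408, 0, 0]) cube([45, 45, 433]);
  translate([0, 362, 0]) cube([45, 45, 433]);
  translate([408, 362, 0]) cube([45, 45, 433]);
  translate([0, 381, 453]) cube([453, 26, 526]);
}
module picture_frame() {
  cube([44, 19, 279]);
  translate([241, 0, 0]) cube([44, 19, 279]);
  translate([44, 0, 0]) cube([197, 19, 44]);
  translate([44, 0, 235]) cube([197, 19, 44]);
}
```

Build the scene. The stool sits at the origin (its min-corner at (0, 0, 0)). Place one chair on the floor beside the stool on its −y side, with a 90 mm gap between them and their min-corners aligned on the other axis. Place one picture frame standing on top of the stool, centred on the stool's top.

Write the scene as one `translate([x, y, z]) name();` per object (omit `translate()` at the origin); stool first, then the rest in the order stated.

stool();
translate([0, -497, 0]) chair();
translate([20, 150, 380]) picture_frame();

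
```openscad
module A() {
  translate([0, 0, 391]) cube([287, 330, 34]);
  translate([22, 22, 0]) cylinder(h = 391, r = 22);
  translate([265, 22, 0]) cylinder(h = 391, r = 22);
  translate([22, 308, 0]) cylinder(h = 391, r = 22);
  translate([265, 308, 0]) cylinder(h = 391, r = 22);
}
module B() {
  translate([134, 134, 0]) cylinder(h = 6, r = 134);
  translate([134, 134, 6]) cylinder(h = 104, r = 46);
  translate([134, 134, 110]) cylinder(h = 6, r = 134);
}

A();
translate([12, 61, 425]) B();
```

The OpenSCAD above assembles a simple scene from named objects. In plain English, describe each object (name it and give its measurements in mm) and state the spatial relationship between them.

A is a four-legged stool. The seat is a 287×330×34 mm slab whose top surface is at z = 425 mm; four round legs, each 44 mm in diameter, run from the floor (z = 0) to the underside of the seat, each leg's axis is inset half a diameter from the nearest pair of seat edges (so the leg's bounding box is flush with the corner).

B is a spool: two coaxial disc flanges of radius 134 mm and thickness 6 mm, joined by a core cylinder of radius 46 mm and height 104 mm. The lower flange rests on z = 0 and the three cylinders share a vertical axis.

The spool is on top of the stool.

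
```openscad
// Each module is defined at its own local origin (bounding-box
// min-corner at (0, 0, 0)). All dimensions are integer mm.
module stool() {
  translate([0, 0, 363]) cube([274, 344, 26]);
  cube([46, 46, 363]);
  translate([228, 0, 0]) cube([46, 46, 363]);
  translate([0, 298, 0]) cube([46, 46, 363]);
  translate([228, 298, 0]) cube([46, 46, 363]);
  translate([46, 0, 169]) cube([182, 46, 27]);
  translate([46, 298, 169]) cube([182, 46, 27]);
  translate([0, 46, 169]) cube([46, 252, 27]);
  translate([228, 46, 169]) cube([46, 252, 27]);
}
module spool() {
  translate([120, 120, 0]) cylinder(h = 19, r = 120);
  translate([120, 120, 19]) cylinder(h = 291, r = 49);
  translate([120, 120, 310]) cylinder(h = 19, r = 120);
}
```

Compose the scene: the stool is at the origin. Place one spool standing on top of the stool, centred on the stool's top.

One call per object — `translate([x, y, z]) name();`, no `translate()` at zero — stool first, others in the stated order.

stool();
translate([17, 52, 389]) spool();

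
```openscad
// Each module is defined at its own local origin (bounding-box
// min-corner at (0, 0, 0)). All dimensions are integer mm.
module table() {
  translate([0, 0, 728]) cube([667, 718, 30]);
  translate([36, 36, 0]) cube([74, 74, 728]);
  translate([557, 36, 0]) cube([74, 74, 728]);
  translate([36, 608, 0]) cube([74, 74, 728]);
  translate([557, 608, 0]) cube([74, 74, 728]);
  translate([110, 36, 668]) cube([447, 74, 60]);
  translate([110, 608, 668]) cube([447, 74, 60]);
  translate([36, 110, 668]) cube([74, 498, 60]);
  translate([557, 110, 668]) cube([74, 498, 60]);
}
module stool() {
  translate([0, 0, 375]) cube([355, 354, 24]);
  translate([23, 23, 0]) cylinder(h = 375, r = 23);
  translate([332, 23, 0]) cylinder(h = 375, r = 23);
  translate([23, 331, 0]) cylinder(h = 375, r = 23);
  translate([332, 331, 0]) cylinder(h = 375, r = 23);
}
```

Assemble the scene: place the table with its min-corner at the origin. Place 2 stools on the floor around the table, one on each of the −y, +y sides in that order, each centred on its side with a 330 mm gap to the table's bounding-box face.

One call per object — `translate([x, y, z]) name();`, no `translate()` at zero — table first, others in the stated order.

table();
translate([156, -684, 0]) stool();
translate([156, 1048, 0]) stool();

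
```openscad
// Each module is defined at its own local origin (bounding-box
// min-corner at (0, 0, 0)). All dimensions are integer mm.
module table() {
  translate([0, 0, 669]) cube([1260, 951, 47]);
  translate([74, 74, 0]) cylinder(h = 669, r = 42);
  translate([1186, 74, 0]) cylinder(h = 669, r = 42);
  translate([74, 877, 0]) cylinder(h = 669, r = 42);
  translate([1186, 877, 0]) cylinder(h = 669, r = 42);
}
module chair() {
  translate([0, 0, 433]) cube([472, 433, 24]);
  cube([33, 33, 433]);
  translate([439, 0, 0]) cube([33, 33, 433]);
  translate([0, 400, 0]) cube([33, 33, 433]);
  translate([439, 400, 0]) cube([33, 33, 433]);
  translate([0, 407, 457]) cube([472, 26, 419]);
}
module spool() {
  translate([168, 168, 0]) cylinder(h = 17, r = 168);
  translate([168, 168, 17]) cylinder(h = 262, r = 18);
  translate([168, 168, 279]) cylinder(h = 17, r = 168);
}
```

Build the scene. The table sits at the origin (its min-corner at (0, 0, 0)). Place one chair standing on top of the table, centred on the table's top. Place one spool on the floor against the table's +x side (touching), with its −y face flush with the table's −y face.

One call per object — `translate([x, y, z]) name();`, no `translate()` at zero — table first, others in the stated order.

table();
translate([394, 259, 716]) chair();
translate([1260, 0, 0]) spool();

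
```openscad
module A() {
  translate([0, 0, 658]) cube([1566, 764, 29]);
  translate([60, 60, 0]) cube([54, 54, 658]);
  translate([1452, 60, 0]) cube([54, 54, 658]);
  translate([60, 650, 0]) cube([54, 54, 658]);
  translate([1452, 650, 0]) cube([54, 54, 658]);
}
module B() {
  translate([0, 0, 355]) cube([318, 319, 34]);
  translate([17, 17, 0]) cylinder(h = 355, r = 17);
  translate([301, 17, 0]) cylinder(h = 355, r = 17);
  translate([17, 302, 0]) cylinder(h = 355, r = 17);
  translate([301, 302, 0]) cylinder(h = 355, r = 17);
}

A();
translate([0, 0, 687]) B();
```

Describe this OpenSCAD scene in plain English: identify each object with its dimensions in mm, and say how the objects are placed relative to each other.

A is a table: top 1566 mm (x) × 764 mm (y), 29 mm thick, upper face at z = 687 mm, on four 54×54 mm square legs, each inset 60 mm from the nearest pair of top edges, running from z = 0 to the bottom of the top.

B is a four-legged stool. The seat is 318×319 mm, 34 mm thick, top at z = 389 mm. It stands on four round legs, each 34 mm in diameter, from z = 0 to the seat underside, each leg's axis is inset half a diameter from the nearest pair of seat edges (so the leg's bounding box is flush with the corner).

The stool is on top of the table.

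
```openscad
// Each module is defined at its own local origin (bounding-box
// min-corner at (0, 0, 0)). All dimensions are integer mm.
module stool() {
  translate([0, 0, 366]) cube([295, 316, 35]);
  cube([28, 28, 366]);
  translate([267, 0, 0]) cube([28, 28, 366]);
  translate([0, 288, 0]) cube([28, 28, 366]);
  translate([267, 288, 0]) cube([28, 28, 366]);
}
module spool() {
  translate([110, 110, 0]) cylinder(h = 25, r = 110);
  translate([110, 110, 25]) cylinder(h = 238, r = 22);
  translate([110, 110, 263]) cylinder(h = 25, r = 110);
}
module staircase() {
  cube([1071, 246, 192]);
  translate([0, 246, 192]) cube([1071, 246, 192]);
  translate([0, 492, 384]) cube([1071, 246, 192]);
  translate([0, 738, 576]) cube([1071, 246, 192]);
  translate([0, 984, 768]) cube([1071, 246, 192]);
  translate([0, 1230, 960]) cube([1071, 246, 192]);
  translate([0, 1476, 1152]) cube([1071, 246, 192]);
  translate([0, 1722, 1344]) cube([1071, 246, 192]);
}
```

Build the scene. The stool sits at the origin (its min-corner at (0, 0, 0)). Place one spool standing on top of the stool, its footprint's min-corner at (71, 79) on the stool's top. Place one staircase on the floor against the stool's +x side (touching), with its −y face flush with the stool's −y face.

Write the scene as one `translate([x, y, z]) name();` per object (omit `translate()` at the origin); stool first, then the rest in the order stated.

stool();
translate([71, 79, 401]) spool();
translate([295, 0, 0]) staircase();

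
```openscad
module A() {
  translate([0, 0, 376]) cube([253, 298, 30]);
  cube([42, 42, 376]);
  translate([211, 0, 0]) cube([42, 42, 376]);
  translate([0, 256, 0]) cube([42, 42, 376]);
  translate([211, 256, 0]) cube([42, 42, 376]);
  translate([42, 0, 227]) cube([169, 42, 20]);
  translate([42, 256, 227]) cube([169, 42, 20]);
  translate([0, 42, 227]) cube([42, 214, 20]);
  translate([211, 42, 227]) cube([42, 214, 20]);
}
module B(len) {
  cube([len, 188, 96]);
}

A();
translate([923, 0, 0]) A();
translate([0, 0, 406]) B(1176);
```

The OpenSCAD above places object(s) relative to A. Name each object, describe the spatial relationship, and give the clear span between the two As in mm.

A is a stool. B is a beam. A beam spans the tops of two stools. The clear span between the two stools is 670 mm.

Second stool starts at x = 923; first ends at x = 253; clear span = 923 − 253 = 670 mm.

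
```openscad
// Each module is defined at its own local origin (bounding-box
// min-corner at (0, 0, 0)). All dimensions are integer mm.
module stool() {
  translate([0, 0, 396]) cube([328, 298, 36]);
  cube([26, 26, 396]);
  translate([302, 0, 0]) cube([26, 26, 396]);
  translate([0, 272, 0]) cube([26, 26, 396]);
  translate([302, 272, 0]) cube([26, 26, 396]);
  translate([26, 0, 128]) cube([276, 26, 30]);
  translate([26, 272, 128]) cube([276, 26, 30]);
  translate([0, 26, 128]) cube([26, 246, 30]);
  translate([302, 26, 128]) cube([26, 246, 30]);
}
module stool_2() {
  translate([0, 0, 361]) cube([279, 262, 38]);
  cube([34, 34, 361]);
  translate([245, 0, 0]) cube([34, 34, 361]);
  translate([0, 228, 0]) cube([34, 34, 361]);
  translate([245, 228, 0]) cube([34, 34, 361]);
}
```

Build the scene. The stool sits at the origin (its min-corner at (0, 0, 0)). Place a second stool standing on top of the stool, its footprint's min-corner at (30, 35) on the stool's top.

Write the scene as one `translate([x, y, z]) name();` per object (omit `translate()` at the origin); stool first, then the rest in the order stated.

stool();
translate([30, 35, 432]) stool_2();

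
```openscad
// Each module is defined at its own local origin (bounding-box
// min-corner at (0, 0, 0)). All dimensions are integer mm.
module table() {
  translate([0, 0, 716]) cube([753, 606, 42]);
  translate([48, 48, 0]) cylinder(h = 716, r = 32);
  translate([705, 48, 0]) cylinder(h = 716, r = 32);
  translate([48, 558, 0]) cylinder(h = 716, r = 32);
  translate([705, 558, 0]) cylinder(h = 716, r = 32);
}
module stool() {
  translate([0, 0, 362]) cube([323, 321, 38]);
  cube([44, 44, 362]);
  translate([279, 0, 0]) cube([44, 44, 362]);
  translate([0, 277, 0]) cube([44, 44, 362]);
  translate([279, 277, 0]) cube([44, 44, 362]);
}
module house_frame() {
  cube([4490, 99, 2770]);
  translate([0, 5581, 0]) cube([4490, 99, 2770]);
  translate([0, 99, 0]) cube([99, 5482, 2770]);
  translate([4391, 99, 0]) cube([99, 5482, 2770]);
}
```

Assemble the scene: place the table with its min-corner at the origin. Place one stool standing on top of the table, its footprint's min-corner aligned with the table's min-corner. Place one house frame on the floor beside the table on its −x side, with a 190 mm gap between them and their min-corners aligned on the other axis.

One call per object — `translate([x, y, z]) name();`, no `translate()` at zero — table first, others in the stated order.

table();
translate([0, 0, 758]) stool();
translate([-4680, 0, 0]) house_frame();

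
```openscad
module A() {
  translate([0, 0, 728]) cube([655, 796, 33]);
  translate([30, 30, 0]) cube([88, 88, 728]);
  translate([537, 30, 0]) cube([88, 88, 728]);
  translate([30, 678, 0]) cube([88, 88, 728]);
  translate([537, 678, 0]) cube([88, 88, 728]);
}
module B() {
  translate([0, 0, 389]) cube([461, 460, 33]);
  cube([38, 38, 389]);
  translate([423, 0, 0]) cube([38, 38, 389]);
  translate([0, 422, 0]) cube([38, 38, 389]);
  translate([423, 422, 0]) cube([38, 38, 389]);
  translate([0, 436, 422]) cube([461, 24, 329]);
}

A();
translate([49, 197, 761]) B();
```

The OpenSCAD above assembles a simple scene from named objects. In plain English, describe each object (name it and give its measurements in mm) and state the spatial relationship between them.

A is a rectangular dining table. The top is 655×796×33 mm with its upper surface at z = 761 mm. It stands on four 88×88 mm square legs, each inset 30 mm from the nearest pair of top edges, running from the floor to the underside of the top.

B is a chair: 461×460 mm seat, 33 mm thick, top at z = 422 mm, on four 38 mm square corner legs flush with the seat edges. A 24 mm thick backrest slab spans the full seat width, extending 329 mm above the seat top, its back face flush with the seat's +y edge.

The chair is on top of the table.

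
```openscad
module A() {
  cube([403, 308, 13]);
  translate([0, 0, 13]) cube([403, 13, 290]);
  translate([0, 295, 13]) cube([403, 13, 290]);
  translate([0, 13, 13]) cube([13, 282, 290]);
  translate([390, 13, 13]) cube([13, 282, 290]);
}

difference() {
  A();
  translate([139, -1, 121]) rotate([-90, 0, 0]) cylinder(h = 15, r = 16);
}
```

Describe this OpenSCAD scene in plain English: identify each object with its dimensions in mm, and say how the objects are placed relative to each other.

A is an open storage box with external size 403×308×303 mm and wall thickness 13 mm (the base is also 13 mm thick). The base covers the whole footprint; the four walls stand on the base, with the y-facing walls full-width and the x-facing walls fitting between their inner faces.

The open box has a circular hole of radius 16 mm through its front wall, centred at (x = 139, z = 121).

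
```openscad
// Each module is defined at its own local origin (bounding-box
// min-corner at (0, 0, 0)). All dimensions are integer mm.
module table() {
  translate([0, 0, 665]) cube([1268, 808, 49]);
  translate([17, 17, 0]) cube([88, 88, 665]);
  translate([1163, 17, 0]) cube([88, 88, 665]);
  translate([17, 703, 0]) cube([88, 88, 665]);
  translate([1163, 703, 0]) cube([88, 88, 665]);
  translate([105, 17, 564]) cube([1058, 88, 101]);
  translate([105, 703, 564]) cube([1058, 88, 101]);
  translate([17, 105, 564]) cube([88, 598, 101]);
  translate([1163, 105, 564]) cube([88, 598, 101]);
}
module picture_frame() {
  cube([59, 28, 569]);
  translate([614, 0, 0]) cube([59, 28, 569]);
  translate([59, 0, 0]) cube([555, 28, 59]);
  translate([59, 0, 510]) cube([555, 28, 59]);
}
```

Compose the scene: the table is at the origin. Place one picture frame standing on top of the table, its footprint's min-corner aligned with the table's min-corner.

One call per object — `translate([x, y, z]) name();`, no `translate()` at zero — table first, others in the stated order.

table();
translate([0, 0, 714]) picture_frame();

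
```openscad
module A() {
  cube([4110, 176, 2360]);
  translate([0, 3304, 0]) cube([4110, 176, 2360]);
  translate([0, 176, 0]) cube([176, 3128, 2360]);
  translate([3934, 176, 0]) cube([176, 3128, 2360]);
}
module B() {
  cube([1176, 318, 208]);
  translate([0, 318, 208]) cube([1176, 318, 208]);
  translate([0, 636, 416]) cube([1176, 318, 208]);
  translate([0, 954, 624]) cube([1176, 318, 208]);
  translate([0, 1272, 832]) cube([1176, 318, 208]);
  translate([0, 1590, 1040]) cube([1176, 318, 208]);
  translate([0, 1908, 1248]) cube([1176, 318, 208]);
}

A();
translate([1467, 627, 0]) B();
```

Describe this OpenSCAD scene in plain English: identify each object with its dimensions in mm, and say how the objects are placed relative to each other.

A is a box-shaped house frame (walls only): outside footprint 4110×3480 mm, wall height 2360 mm, wall thickness 176 mm. The two y-facing walls run the full x-width; the two x-facing walls fit between the inner faces of the y-facing walls.

B is a run of 7 identical solid stair steps. Each tread is 1176×318 mm and each step block is 208 mm high. Step 1 rests on the floor; step k is offset from step 1 by (k−1)×318 mm in y and (k−1)×208 mm in z.

The staircase sits inside the house frame, centred.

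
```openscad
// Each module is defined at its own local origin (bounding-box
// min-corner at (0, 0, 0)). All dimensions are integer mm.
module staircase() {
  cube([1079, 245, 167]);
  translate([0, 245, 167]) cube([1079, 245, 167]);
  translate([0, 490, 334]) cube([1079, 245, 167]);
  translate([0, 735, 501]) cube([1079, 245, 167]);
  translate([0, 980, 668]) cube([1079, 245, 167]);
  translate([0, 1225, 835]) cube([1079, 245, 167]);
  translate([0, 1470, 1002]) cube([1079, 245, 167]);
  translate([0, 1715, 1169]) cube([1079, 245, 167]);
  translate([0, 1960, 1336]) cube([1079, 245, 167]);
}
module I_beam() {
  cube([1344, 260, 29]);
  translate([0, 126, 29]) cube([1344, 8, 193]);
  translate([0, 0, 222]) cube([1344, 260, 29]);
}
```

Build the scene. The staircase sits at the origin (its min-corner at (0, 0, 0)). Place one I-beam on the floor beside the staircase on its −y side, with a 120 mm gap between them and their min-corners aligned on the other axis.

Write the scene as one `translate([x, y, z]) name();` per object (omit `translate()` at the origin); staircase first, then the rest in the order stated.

staircase();
translate([0, -380, 0]) I_beam();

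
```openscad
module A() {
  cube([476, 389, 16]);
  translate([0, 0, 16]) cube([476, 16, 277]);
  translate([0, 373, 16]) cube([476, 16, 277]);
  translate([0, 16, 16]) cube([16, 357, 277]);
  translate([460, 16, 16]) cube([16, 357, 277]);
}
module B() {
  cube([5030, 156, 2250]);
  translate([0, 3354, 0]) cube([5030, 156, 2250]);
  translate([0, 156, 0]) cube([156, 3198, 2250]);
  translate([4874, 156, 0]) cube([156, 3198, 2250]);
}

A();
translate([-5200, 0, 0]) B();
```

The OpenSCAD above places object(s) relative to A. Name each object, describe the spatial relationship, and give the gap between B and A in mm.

The house frame's nearest face is 170 mm from the open box's −x face.

A is an open box. B is a house frame. The house frame is on the floor beside the open box on its −x side. The gap between the house frame and the open box is 170 mm.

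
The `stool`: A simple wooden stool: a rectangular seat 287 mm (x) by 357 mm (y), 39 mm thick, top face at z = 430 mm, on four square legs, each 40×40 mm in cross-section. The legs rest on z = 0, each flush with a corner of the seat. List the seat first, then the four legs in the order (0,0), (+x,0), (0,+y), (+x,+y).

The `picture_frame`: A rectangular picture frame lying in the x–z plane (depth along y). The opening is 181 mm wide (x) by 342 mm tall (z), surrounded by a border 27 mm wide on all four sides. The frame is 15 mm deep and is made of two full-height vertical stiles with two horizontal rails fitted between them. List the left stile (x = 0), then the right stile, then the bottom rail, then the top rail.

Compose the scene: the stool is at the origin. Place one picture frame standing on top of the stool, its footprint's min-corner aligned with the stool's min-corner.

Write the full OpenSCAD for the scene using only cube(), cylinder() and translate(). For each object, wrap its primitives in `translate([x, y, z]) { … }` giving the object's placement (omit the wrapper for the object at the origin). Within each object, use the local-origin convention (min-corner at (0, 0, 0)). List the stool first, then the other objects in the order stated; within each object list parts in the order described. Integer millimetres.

translate([0, 0, 391]) cube([287, 357, 39]);
cube([40, 40, 391]);
translate([247, 0, 0]) cube([40, 40, 391]);
translate([0, 317, 0]) cube([40, 40, 391]);
translate([247, 317, 0]) cube([40, 40, 391]);
translate([0, 0, 430]) {
  cube([27, 15, 396]);
  translate([208, 0, 0]) cube([27, 15, 396]);
  translate([27, 0, 0]) cube([181, 15, 27]);
  translate([27, 0, 369]) cube([181, 15, 27]);
}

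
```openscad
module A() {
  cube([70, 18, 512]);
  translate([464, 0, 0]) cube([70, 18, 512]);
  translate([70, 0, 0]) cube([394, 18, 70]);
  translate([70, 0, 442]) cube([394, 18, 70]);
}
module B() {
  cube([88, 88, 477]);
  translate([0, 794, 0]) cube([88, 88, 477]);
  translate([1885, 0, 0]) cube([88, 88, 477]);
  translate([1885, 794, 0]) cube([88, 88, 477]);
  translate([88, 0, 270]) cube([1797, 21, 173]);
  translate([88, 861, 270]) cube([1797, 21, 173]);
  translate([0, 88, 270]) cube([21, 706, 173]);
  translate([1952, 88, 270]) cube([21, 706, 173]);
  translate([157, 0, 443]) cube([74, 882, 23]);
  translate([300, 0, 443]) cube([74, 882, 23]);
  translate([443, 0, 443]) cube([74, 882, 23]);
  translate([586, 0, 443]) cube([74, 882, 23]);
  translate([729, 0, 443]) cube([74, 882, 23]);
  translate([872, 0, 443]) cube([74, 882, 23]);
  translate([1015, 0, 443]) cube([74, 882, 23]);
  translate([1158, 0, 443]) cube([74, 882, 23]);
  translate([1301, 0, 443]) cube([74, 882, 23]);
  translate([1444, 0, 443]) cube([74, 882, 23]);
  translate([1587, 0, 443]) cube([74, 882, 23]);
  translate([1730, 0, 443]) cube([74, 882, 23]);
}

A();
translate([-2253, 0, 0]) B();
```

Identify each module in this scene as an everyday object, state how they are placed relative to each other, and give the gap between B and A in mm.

A is a picture frame. B is a bed frame. The bed frame is on the floor beside the picture frame on its −x side. The gap between the bed frame and the picture frame is 280 mm.

The bed frame's nearest face is 280 mm from the picture frame's −x face.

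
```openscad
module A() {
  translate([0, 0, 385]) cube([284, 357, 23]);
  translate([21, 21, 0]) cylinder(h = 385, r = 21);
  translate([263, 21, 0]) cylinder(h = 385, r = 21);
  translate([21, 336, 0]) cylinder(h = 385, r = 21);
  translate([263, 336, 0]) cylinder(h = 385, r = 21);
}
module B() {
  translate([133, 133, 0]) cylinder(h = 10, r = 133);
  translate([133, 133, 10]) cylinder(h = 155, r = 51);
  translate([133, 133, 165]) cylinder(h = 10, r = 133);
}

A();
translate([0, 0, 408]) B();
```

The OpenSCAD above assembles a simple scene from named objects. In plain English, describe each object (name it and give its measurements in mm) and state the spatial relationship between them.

A is a four-legged stool. The seat is 284×357 mm, 23 mm thick, top at z = 408 mm. It stands on four round legs, each 42 mm in diameter, from z = 0 to the seat underside, each leg's axis is inset half a diameter from the nearest pair of seat edges (so the leg's bounding box is flush with the corner).

B is a spool: two coaxial disc flanges of radius 133 mm and thickness 10 mm, joined by a core cylinder of radius 51 mm and height 155 mm. The lower flange rests on z = 0 and the three cylinders share a vertical axis.

The spool is on top of the stool.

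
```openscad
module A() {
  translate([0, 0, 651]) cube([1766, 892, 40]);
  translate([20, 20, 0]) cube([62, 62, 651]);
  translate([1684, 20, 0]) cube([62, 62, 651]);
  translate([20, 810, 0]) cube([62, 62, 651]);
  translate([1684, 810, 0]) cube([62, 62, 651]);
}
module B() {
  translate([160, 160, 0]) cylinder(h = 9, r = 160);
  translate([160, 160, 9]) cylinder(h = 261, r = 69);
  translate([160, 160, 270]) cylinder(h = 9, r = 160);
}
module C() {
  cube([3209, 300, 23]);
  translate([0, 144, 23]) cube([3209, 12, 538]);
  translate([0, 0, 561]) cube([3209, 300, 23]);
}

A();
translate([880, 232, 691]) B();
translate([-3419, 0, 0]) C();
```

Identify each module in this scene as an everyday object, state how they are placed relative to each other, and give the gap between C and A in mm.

The I-beam's nearest face is 210 mm from the table's −x face.

A is a table. B is a spool. C is an I-beam. The spool is on top of the table. The I-beam is on the floor beside the table on its −x side. The gap between the I-beam and the table is 210 mm.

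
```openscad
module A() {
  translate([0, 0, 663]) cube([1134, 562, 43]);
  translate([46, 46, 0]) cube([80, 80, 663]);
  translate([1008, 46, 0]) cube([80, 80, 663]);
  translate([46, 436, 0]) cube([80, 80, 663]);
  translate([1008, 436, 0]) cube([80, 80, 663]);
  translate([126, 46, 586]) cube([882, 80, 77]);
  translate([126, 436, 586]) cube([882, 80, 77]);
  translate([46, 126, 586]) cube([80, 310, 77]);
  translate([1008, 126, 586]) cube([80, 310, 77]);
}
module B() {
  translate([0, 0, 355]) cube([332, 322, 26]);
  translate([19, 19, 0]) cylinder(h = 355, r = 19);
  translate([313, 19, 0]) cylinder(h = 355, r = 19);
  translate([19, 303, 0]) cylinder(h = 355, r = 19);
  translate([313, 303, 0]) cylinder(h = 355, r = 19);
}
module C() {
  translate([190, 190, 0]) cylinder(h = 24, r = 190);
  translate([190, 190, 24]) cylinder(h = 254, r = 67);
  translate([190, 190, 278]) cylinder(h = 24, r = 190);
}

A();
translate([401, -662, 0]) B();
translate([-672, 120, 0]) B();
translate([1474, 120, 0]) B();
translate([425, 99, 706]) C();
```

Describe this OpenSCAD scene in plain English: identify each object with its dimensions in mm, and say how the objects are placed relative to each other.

A is a rectangular dining table. The top is 1134×562×43 mm with its upper surface at z = 706 mm. It stands on four 80×80 mm square legs, each inset 46 mm from the nearest pair of top edges, running from the floor to the underside of the top. Four apron rails, 80 mm thick and 77 mm tall, run between adjacent legs with their top edges flush with the underside of the top and their outer faces flush with the legs' outer faces.

B is a simple wooden stool: a rectangular seat 332 mm (x) by 322 mm (y), 26 mm thick, top face at z = 381 mm, on four round legs, each 38 mm in diameter. The legs rest on z = 0, each leg's axis is inset half a diameter from the nearest pair of seat edges (so the leg's bounding box is flush with the corner).

C is a spool: two coaxial disc flanges of radius 190 mm and thickness 24 mm, joined by a core cylinder of radius 67 mm and height 254 mm. The lower flange rests on z = 0 and the three cylinders share a vertical axis.

Three stools sit around the table at the −y, −x, +x sides. The spool is on top of the table.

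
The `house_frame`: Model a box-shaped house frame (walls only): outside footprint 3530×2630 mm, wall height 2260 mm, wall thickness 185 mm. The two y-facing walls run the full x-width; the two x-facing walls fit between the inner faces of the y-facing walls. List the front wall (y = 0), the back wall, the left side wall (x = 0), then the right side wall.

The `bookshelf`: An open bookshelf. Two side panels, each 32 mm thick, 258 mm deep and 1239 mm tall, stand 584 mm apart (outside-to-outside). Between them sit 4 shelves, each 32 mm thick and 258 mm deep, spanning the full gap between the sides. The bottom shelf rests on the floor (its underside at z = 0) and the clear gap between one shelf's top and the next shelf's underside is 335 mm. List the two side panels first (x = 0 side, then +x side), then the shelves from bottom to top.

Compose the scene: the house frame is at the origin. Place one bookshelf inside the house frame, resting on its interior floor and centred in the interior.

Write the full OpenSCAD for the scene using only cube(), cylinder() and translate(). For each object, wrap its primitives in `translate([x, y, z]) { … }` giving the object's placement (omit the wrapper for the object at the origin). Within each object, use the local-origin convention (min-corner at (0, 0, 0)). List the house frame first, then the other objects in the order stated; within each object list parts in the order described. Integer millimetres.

cube([3530, 185, 2260]);
translate([0, 2445, 0]) cube([3530, 185, 2260]);
translate([0, 185, 0]) cube([185, 2260, 2260]);
translate([3345, 185, 0]) cube([185, 2260, 2260]);
translate([1473, 1186, 0]) {
  cube([32, 258, 1239]);
  translate([552, 0, 0]) cube([32, 258, 1239]);
  translate([32, 0, 0]) cube([520, 258, 32]);
  translate([32, 0, 367]) cube([520, 258, 32]);
  translate([32, 0, 734]) cube([520, 258, 32]);
  translate([32, 0, 1101]) cube([520, 258, 32]);
}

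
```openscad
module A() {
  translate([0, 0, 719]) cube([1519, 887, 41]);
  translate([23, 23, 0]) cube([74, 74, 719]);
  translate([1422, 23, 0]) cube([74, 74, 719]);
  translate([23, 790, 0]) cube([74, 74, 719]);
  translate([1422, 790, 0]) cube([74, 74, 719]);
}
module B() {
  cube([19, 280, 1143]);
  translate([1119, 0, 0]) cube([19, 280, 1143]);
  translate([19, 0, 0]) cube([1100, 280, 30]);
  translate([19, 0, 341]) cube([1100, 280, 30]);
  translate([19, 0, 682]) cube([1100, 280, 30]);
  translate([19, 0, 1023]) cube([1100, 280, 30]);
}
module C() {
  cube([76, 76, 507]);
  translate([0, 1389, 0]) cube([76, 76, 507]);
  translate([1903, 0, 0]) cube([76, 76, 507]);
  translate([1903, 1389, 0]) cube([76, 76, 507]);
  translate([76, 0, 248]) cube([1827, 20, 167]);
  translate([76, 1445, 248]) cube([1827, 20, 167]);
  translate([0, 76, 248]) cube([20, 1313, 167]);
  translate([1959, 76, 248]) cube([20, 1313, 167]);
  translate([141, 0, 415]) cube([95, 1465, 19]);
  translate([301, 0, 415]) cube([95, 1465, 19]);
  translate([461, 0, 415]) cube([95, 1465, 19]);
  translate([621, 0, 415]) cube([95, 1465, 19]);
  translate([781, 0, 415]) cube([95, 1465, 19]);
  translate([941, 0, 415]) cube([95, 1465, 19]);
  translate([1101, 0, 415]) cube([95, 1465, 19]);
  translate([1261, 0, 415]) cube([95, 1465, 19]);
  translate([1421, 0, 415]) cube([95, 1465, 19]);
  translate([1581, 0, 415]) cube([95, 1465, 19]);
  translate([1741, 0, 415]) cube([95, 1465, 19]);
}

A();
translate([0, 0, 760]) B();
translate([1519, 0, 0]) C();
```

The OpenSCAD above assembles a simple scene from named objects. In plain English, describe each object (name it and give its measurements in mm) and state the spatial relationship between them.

A is a rectangular dining table. The top is 1519×887×41 mm with its upper surface at z = 760 mm. It stands on four 74×74 mm square legs, each inset 23 mm from the nearest pair of top edges, running from the floor to the underside of the top.

B is an open bookshelf. Two side panels, each 19 mm thick, 280 mm deep and 1143 mm tall, stand 1138 mm apart (outside-to-outside). Between them sit 4 shelves, each 30 mm thick and 280 mm deep, spanning the full gap between the sides. The bottom shelf rests on the floor (its underside at z = 0) and the clear gap between one shelf's top and the next shelf's underside is 311 mm.

C is a bed frame 1979 mm long (x) by 1465 mm wide (y). Four 76×76 mm corner posts, 507 mm tall, at the corners of the footprint. Four rails of 20 mm thickness and 167 mm height run between adjacent posts with their undersides at z = 248 mm, their outer faces flush with the outside of the frame (the two x-running rails run between the posts' inner faces; the two y-running rails run between the posts' inner faces). 11 slats, each 95 mm wide (x) and 19 mm thick, lie across the top of the two x-running rails, running the full 1465 mm width of the frame in y; the slats are evenly spaced along x between the inner faces of the end posts with equal gaps (rounded down to the nearest mm) at the −x end and between each pair — any rounding remainder accumulates at the +x end.

The bookshelf is on top of the table. The bed frame is against the table's +x side, with their −y faces flush.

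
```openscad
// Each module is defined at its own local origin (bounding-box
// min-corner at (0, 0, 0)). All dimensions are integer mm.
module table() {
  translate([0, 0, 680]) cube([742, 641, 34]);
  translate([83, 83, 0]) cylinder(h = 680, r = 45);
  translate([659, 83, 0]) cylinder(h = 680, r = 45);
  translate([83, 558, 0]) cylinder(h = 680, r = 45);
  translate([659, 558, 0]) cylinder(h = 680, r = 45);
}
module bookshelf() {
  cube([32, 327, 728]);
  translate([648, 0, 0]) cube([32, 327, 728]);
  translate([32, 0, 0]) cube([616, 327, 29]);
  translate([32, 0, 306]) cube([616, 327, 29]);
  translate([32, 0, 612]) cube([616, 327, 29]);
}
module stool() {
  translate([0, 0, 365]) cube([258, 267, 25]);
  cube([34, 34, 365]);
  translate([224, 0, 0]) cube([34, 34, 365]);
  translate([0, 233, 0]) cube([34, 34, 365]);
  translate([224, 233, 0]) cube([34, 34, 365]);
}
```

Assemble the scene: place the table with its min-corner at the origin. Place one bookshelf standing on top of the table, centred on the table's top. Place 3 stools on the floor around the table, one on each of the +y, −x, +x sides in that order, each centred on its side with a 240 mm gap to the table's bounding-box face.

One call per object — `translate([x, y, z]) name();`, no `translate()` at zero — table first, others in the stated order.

table();
translate([31, 157, 714]) bookshelf();
translate([242, 881, 0]) stool();
translate([-498, 187, 0]) stool();
translate([982, 187, 0]) stool();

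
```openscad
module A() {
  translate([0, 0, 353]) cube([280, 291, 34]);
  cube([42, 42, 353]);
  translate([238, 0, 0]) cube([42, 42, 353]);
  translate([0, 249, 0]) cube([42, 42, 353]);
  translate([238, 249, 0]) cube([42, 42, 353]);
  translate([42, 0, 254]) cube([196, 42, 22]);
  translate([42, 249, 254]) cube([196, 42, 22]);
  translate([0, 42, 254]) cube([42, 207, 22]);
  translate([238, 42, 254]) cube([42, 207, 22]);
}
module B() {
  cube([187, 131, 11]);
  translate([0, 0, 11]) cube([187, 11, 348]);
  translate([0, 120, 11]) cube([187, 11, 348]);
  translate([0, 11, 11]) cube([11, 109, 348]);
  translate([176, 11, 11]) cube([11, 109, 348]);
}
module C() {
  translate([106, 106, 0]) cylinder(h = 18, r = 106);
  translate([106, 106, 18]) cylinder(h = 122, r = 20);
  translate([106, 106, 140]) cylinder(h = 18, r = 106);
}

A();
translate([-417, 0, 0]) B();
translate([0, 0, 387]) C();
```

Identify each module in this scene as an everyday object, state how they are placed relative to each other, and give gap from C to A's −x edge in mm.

The spool's min-x is at 0; the stool's min-x is 0; gap = 0 mm.

A is a stool. B is an open box. C is a spool. The open box is on the floor beside the stool on its −x side. The spool is on top of the stool. The gap from the spool to the stool's −x edge is 0 mm.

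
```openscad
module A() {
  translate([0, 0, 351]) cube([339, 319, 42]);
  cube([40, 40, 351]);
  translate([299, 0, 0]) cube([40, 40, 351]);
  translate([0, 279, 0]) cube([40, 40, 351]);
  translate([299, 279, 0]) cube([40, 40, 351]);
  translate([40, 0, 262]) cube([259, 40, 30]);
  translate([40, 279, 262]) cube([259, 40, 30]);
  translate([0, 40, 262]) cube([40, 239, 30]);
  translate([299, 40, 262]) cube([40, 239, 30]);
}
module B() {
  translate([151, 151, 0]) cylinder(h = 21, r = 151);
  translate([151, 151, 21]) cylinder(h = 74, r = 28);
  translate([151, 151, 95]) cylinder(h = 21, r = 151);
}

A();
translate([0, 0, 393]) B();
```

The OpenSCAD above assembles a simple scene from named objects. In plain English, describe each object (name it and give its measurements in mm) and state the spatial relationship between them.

A is a four-legged stool. The seat is 339×319 mm, 42 mm thick, top at z = 393 mm. It stands on four square legs, each 40×40 mm in cross-section, from z = 0 to the seat underside, each flush with a corner of the seat. Four stretchers, 40 mm wide and 30 mm tall, connect adjacent legs with their undersides at z = 262 mm, each running between the inner faces of the legs it joins and aligned with the legs' outer faces on the other axis.

B is a spool: two coaxial disc flanges of radius 151 mm and thickness 21 mm, joined by a core cylinder of radius 28 mm and height 74 mm. The lower flange rests on z = 0 and the three cylinders share a vertical axis.

The spool is on top of the stool.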